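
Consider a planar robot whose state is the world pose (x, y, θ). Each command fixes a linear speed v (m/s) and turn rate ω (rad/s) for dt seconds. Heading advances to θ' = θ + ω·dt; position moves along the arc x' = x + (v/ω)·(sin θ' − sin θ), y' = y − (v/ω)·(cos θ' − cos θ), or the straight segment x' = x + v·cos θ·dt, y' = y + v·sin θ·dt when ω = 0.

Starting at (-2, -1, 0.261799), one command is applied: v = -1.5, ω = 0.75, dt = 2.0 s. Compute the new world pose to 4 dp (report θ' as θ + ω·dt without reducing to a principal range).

θ' = 0.2618 + 0.75·2.0 = 1.7618
R = v/ω = -1.5/0.75 = -2.0000
x' = -2 + -2.0000·(sin 1.7618 − sin 0.2618) = -3.4460
y' = -1 − -2.0000·(cos 1.7618 − cos 0.2618) = -3.3115

(-3.4460, -3.3115, 1.7618)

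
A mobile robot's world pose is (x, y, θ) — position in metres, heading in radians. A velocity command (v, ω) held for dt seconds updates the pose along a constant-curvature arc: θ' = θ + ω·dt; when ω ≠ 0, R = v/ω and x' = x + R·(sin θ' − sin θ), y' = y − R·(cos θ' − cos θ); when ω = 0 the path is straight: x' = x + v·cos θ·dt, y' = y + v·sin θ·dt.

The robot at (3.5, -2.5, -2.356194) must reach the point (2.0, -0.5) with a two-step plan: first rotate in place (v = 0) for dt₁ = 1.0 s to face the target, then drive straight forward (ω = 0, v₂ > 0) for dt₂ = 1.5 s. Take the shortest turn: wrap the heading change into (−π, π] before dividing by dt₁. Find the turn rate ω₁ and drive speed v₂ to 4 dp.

heading to target = atan2(-0.5−-2.5, 2−3.5) = 2.2143
Δθ = wrap(2.2143 − -2.3562) = -1.7127; ω₁ = Δθ/dt₁ = -1.7127
distance = √((2−3.5)² + (-0.5−-2.5)²) = 2.5000; v₂ = distance/dt₂ = 1.6667

ω₁ = -1.7127, v₂ = 1.6667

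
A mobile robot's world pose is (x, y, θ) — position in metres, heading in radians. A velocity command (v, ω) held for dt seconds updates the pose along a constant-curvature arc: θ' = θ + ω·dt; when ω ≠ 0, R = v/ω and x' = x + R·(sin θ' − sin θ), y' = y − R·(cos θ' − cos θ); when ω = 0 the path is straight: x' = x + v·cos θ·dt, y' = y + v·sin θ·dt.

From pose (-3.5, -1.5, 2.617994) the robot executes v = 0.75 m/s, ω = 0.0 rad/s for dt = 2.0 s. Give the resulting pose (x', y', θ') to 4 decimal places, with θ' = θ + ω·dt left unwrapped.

θ' = 2.6180 + 0.0·2.0 = 2.6180
ω = 0 → straight: x' = -3.5 + 0.75·cos(2.6180)·2.0 = -4.7990
y' = -1.5 + 0.75·sin(2.6180)·2.0 = -0.7500

(-4.7990, -0.7500, 2.6180)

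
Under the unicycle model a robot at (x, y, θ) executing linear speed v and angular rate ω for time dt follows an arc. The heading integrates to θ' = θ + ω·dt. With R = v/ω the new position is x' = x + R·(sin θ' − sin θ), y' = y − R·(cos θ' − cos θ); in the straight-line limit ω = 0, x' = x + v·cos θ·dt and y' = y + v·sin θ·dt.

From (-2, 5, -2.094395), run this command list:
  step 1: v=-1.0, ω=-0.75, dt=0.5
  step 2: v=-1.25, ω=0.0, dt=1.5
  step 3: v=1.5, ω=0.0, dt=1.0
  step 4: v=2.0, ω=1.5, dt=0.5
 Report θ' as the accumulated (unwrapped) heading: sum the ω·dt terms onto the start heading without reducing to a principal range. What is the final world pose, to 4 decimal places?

step 1: θ'=-2.4694 (R=1.3333) → pose (-1.6756, 5.3766, -2.4694)
step 2: θ'=-2.4694 (straight) → pose (-0.2085, 6.5442, -2.4694)
step 3: θ'=-2.4694 (straight) → pose (-1.3822, 5.6101, -2.4694)
step 4: θ'=-1.7194 (R=1.3333) → pose (-1.8705, 4.7643, -1.7194)

(-1.8705, 4.7643, -1.7194)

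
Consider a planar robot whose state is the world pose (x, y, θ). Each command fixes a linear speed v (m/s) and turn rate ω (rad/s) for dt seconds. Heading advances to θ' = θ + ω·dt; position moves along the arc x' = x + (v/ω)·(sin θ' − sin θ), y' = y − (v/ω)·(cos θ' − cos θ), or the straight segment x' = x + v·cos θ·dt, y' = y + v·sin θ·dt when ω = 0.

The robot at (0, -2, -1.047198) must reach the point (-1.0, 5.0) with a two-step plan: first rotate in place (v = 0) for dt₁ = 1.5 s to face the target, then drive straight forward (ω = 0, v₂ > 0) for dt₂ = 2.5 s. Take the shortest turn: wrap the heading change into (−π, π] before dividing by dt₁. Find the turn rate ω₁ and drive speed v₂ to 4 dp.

ω₁ = 1.8399, v₂ = 2.8284

heading to target = atan2(5−-2, -1−0) = 1.7127
Δθ = wrap(1.7127 − -1.0472) = 2.7599; ω₁ = Δθ/dt₁ = 1.8399
distance = √((-1−0)² + (5−-2)²) = 7.0711; v₂ = distance/dt₂ = 2.8284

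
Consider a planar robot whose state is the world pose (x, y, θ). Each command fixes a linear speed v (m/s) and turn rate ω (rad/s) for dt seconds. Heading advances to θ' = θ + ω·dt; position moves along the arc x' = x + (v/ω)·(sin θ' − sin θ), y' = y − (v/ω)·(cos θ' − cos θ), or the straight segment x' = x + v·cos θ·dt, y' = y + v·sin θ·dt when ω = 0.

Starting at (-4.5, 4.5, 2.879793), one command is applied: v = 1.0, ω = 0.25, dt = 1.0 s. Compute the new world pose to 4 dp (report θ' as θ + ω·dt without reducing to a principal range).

(-5.4881, 4.6360, 3.1298)

θ' = 2.8798 + 0.25·1.0 = 3.1298
R = v/ω = 1.0/0.25 = 4.0000
x' = -4.5 + 4.0000·(sin 3.1298 − sin 2.8798) = -5.4881
y' = 4.5 − 4.0000·(cos 3.1298 − cos 2.8798) = 4.6360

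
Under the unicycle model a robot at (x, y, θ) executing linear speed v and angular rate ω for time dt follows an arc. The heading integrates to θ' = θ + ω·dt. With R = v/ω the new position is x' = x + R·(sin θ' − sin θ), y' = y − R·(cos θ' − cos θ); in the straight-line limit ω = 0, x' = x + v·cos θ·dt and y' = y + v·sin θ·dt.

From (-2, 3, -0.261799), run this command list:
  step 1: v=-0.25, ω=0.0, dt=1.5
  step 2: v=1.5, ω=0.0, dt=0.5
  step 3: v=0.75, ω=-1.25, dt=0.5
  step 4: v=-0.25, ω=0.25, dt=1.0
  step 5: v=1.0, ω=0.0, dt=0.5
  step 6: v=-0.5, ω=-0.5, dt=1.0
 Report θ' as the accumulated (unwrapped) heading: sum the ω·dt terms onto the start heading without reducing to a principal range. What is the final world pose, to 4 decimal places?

step 1: θ'=-0.2618 (straight) → pose (-2.3622, 3.0971, -0.2618)
step 2: θ'=-0.2618 (straight) → pose (-1.6378, 2.9029, -0.2618)
step 3: θ'=-0.8868 (R=-0.6000) → pose (-1.3280, 2.7025, -0.8868)
step 4: θ'=-0.6368 (R=-1.0000) → pose (-1.5085, 2.8746, -0.6368)
step 5: θ'=-0.6368 (straight) → pose (-1.1065, 2.5773, -0.6368)
step 6: θ'=-1.1368 (R=1.0000) → pose (-1.4191, 2.9608, -1.1368)

(-1.4191, 2.9608, -1.1368)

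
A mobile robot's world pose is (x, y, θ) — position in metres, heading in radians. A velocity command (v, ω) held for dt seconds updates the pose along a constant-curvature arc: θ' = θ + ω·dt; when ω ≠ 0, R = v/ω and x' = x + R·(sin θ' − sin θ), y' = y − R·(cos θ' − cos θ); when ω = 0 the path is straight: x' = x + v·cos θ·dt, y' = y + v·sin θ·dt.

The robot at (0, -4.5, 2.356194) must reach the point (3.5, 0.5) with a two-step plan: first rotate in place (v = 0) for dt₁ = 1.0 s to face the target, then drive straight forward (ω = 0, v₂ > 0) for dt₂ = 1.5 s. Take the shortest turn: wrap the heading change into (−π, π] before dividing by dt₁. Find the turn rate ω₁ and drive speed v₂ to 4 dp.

ω₁ = -1.3961, v₂ = 4.0689

heading to target = atan2(0.5−-4.5, 3.5−0) = 0.9601
Δθ = wrap(0.9601 − 2.3562) = -1.3961; ω₁ = Δθ/dt₁ = -1.3961
distance = √((3.5−0)² + (0.5−-4.5)²) = 6.1033; v₂ = distance/dt₂ = 4.0689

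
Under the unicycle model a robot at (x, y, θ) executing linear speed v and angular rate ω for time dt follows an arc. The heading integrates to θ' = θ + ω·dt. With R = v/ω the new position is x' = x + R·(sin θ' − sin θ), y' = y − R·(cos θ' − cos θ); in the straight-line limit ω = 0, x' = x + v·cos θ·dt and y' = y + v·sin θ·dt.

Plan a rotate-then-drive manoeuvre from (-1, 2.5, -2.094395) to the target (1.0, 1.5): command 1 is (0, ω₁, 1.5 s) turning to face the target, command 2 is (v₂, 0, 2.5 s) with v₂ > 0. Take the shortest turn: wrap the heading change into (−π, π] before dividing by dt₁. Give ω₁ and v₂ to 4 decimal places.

heading to target = atan2(1.5−2.5, 1−-1) = -0.4636
Δθ = wrap(-0.4636 − -2.0944) = 1.6307; ω₁ = Δθ/dt₁ = 1.0872
distance = √((1−-1)² + (1.5−2.5)²) = 2.2361; v₂ = distance/dt₂ = 0.8944

ω₁ = 1.0872, v₂ = 0.8944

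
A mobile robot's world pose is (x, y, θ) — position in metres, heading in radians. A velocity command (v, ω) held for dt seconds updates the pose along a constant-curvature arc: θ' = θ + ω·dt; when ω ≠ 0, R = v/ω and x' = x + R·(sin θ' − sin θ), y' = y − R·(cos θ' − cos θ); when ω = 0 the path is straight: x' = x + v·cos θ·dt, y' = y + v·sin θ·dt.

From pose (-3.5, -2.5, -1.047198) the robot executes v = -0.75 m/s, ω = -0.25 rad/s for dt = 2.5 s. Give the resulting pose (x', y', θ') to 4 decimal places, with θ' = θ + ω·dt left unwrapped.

(-3.8865, -0.6963, -1.6722)

θ' = -1.0472 + -0.25·2.5 = -1.6722
R = v/ω = -0.75/-0.25 = 3.0000
x' = -3.5 + 3.0000·(sin -1.6722 − sin -1.0472) = -3.8865
y' = -2.5 − 3.0000·(cos -1.6722 − cos -1.0472) = -0.6963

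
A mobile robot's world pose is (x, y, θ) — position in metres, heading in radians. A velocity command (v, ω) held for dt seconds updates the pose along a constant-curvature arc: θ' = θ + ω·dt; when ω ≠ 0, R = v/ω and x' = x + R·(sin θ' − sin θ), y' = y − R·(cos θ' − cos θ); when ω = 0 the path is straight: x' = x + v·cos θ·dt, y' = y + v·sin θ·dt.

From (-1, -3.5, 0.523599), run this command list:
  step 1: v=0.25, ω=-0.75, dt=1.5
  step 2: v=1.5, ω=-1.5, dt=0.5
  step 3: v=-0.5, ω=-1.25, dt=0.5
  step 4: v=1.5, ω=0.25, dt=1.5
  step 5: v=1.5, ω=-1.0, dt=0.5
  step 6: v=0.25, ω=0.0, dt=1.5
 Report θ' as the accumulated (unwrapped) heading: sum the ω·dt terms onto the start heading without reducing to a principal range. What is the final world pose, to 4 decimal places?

step 1: θ'=-0.6014 (R=-0.3333) → pose (-0.6447, -3.5138, -0.6014)
step 2: θ'=-1.3514 (R=-1.0000) → pose (-0.2345, -4.1207, -1.3514)
step 3: θ'=-1.9764 (R=0.4000) → pose (-0.2116, -3.8758, -1.9764)
step 4: θ'=-1.6014 (R=6.0000) → pose (-0.6956, -6.0597, -1.6014)
step 5: θ'=-2.1014 (R=-1.5000) → pose (-0.9012, -6.7729, -2.1014)
step 6: θ'=-2.1014 (straight) → pose (-1.0910, -7.0963, -2.1014)

(-1.0910, -7.0963, -2.1014)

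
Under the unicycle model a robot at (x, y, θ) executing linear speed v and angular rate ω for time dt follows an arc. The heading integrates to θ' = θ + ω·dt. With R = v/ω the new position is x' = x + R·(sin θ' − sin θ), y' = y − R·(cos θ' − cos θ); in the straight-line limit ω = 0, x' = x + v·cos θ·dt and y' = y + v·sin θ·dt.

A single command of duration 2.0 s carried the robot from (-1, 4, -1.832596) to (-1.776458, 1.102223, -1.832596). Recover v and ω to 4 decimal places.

Δθ = -1.832596 − -1.832596 = 0.000000
ω = Δθ/dt = 0.000000/2.0 = 0.0000
ω = 0 → v = (Δx·cos θ + Δy·sin θ)/dt = 1.5000

v = 1.5000, ω = 0.0000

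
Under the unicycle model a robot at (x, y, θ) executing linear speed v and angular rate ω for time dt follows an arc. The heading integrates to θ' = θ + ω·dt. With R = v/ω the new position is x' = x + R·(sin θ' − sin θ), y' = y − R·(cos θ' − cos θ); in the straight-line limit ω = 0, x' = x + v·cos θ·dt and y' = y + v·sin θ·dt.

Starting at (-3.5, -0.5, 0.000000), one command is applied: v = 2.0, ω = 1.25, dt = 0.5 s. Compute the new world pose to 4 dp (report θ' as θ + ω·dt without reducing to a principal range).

(-2.5638, -0.1975, 0.6250)

θ' = 0.0000 + 1.25·0.5 = 0.6250
R = v/ω = 2.0/1.25 = 1.6000
x' = -3.5 + 1.6000·(sin 0.6250 − sin 0.0000) = -2.5638
y' = -0.5 − 1.6000·(cos 0.6250 − cos 0.0000) = -0.1975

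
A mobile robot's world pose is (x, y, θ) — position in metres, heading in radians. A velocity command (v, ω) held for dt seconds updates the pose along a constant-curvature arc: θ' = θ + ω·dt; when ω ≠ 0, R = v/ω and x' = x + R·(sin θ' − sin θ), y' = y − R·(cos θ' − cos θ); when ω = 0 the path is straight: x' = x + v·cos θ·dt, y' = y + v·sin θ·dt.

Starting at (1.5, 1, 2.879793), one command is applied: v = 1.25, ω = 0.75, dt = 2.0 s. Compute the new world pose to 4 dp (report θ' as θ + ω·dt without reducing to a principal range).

(-0.5067, -0.0657, 4.3798)

θ' = 2.8798 + 0.75·2.0 = 4.3798
R = v/ω = 1.25/0.75 = 1.6667
x' = 1.5 + 1.6667·(sin 4.3798 − sin 2.8798) = -0.5067
y' = 1 − 1.6667·(cos 4.3798 − cos 2.8798) = -0.0657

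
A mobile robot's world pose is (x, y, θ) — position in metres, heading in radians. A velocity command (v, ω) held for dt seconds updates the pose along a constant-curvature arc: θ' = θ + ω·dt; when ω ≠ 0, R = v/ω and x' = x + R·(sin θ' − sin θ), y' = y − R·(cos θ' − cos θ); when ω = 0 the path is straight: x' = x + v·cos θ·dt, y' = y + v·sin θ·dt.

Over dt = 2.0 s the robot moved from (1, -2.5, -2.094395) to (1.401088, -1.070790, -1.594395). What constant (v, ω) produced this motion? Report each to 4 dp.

v = -0.7500, ω = 0.2500

Δθ = -1.594395 − -2.094395 = 0.500000
ω = Δθ/dt = 0.500000/2.0 = 0.2500
R = −Δy/(cos θ' − cos θ) = -3.0000
v = R·ω = -3.0000·0.2500 = -0.7500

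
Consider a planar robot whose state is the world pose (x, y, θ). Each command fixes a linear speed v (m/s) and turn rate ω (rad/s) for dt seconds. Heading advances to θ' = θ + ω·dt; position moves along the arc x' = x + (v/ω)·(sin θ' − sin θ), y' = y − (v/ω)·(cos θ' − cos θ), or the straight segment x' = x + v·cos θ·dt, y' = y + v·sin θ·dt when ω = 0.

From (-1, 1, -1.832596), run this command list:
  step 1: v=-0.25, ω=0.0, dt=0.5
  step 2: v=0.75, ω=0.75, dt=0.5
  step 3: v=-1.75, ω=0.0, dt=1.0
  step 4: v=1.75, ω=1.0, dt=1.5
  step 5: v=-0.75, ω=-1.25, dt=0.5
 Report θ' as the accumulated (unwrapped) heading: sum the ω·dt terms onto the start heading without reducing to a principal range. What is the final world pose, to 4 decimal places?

(0.2644, 1.0355, -0.5826)

step 1: θ'=-1.8326 (straight) → pose (-0.9676, 1.1207, -1.8326)
step 2: θ'=-1.4576 (R=1.0000) → pose (-0.9953, 0.7490, -1.4576)
step 3: θ'=-1.4576 (straight) → pose (-1.1930, 2.4878, -1.4576)
step 4: θ'=0.0424 (R=1.7500) → pose (0.6200, 0.9370, 0.0424)
step 5: θ'=-0.5826 (R=0.6000) → pose (0.2644, 1.0355, -0.5826)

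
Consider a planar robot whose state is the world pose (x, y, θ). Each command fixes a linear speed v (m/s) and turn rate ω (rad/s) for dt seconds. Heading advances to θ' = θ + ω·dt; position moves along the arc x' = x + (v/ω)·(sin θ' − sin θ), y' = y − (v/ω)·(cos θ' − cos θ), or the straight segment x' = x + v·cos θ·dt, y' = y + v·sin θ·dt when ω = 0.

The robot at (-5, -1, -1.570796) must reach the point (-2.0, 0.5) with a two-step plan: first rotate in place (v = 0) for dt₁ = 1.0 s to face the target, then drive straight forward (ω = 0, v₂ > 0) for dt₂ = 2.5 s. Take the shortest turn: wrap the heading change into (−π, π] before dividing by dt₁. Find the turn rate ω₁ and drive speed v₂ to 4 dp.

ω₁ = 2.0344, v₂ = 1.3416

heading to target = atan2(0.5−-1, -2−-5) = 0.4636
Δθ = wrap(0.4636 − -1.5708) = 2.0344; ω₁ = Δθ/dt₁ = 2.0344
distance = √((-2−-5)² + (0.5−-1)²) = 3.3541; v₂ = distance/dt₂ = 1.3416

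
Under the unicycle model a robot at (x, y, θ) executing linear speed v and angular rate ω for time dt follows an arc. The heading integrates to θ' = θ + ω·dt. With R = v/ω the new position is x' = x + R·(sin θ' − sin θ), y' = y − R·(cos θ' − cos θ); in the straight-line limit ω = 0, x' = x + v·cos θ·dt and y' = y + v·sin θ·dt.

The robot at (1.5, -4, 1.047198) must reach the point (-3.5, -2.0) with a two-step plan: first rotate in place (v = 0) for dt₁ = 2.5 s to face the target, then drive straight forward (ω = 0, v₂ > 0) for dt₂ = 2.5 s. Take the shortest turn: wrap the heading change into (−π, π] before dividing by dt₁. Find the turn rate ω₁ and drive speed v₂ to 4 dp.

ω₁ = 0.6856, v₂ = 2.1541

heading to target = atan2(-2−-4, -3.5−1.5) = 2.7611
Δθ = wrap(2.7611 − 1.0472) = 1.7139; ω₁ = Δθ/dt₁ = 0.6856
distance = √((-3.5−1.5)² + (-2−-4)²) = 5.3852; v₂ = distance/dt₂ = 2.1541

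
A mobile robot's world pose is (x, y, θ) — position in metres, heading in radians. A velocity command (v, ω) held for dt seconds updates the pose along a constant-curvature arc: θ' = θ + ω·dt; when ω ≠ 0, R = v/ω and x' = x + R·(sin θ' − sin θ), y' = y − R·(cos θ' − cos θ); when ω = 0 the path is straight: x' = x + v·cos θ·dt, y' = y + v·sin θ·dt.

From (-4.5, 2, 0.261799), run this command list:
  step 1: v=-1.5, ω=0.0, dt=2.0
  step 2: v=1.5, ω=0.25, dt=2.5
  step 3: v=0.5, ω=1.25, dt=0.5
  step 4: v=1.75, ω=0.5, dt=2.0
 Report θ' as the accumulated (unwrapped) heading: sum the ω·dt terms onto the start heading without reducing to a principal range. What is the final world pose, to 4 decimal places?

(-5.6436, 6.4918, 2.5118)

step 1: θ'=0.2618 (straight) → pose (-7.3978, 1.2235, 0.2618)
step 2: θ'=0.8868 (R=6.0000) → pose (-4.3004, 3.2277, 0.8868)
step 3: θ'=1.5118 (R=0.4000) → pose (-4.2111, 3.4569, 1.5118)
step 4: θ'=2.5118 (R=3.5000) → pose (-5.6436, 6.4918, 2.5118)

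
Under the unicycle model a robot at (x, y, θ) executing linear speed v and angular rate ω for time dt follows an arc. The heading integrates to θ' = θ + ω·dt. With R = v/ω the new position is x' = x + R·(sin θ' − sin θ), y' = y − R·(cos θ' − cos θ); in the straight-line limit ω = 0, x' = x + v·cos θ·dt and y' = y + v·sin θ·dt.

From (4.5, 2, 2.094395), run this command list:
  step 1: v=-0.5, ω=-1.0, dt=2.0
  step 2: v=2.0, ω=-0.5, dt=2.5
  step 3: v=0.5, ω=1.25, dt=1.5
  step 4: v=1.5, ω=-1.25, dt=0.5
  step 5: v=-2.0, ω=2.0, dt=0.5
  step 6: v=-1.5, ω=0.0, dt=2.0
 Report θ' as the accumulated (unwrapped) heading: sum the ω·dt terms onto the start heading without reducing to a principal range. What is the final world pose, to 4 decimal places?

(7.2883, -4.1669, 1.0944)

step 1: θ'=0.0944 (R=0.5000) → pose (4.1141, 1.2522, 0.0944)
step 2: θ'=-1.1556 (R=-4.0000) → pose (8.1513, -1.1165, -1.1556)
step 3: θ'=0.7194 (R=0.4000) → pose (8.7809, -1.2560, 0.7194)
step 4: θ'=0.0944 (R=-1.2000) → pose (9.4585, -0.9640, 0.0944)
step 5: θ'=1.0944 (R=-1.0000) → pose (8.6641, -1.5010, 1.0944)
step 6: θ'=1.0944 (straight) → pose (7.2883, -4.1669, 1.0944)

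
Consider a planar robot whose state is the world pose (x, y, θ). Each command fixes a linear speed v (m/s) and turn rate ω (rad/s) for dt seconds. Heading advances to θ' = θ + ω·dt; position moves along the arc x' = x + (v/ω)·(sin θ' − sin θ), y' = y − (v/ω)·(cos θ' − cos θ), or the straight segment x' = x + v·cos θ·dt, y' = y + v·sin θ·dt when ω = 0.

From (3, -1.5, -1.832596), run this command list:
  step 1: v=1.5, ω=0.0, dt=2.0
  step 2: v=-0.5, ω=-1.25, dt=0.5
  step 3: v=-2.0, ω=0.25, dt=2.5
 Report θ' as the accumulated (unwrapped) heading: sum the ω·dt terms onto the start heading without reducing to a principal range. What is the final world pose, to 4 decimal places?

step 1: θ'=-1.8326 (straight) → pose (2.2235, -4.3978, -1.8326)
step 2: θ'=-2.4576 (R=0.4000) → pose (2.3572, -4.1913, -2.4576)
step 3: θ'=-1.8326 (R=-8.0000) → pose (5.0294, -0.0614, -1.8326)

(5.0294, -0.0614, -1.8326)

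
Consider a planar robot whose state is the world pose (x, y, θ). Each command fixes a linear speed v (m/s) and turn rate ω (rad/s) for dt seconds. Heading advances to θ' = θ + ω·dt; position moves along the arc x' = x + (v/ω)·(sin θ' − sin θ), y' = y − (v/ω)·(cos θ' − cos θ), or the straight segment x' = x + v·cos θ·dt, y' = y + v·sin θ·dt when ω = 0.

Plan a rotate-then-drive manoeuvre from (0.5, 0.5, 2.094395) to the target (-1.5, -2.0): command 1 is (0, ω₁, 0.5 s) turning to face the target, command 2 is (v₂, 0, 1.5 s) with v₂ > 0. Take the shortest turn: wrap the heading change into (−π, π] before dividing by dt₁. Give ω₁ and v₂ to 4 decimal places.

ω₁ = 3.8865, v₂ = 2.1344

heading to target = atan2(-2−0.5, -1.5−0.5) = -2.2455
Δθ = wrap(-2.2455 − 2.0944) = 1.9433; ω₁ = Δθ/dt₁ = 3.8865
distance = √((-1.5−0.5)² + (-2−0.5)²) = 3.2016; v₂ = distance/dt₂ = 2.1344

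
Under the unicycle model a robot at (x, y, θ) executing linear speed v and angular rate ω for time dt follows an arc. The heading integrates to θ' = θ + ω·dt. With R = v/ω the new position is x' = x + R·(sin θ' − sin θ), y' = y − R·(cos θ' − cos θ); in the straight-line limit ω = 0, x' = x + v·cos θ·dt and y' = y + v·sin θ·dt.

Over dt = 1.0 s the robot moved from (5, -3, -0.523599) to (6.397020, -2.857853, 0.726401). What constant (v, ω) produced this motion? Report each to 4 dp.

v = 1.5000, ω = 1.2500

Δθ = 0.726401 − -0.523599 = 1.250000
ω = Δθ/dt = 1.250000/1.0 = 1.2500
R = Δx/(sin θ' − sin θ) = 1.2000
v = R·ω = 1.2000·1.2500 = 1.5000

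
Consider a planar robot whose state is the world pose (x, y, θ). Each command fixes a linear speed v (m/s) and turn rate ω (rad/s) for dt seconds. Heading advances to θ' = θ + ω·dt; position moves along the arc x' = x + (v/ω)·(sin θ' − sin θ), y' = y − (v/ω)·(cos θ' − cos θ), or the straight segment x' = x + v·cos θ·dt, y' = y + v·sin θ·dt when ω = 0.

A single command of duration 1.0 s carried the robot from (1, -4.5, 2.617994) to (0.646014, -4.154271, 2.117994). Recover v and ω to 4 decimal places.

Δθ = 2.117994 − 2.617994 = -0.500000
ω = Δθ/dt = -0.500000/1.0 = -0.5000
R = Δx/(sin θ' − sin θ) = -1.0000
v = R·ω = -1.0000·-0.5000 = 0.5000

v = 0.5000, ω = -0.5000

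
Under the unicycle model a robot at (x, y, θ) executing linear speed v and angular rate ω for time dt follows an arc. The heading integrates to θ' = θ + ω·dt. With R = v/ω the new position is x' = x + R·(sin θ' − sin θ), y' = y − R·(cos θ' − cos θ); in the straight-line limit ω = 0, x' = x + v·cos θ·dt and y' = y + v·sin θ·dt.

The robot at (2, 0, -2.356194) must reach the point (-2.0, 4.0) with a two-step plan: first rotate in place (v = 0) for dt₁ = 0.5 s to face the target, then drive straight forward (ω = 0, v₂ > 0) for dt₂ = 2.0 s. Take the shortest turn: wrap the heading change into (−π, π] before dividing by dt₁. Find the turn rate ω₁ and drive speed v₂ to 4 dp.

heading to target = atan2(4−0, -2−2) = 2.3562
Δθ = wrap(2.3562 − -2.3562) = -1.5708; ω₁ = Δθ/dt₁ = -3.1416
distance = √((-2−2)² + (4−0)²) = 5.6569; v₂ = distance/dt₂ = 2.8284

ω₁ = -3.1416, v₂ = 2.8284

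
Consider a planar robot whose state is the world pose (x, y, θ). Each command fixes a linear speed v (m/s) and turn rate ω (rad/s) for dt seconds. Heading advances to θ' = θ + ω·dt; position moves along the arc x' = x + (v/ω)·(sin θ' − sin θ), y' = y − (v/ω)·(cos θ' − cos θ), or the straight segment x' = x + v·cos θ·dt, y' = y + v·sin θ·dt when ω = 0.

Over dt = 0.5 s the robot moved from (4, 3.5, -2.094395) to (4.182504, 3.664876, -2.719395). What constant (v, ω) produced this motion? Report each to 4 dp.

v = -0.5000, ω = -1.2500

Δθ = -2.719395 − -2.094395 = -0.625000
ω = Δθ/dt = -0.625000/0.5 = -1.2500
R = Δx/(sin θ' − sin θ) = 0.4000
v = R·ω = 0.4000·-1.2500 = -0.5000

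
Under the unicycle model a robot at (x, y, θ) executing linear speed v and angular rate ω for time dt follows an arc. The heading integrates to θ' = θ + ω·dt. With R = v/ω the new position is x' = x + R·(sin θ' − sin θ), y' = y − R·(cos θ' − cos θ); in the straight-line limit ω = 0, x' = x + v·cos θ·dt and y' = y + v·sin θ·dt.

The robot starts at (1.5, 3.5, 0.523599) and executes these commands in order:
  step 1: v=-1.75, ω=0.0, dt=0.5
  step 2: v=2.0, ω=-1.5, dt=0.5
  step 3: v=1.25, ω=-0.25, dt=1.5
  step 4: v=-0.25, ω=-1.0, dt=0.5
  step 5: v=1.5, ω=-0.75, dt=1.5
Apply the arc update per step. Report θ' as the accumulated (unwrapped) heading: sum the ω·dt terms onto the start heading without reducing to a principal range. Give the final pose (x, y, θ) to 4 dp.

step 1: θ'=0.5236 (straight) → pose (0.7422, 3.0625, 0.5236)
step 2: θ'=-0.2264 (R=-1.3333) → pose (1.7082, 3.2071, -0.2264)
step 3: θ'=-0.6014 (R=-5.0000) → pose (3.4148, 2.4574, -0.6014)
step 4: θ'=-1.1014 (R=0.2500) → pose (3.3333, 2.5505, -1.1014)
step 5: θ'=-2.2264 (R=-2.0000) → pose (3.1350, 0.4265, -2.2264)

(3.1350, 0.4265, -2.2264)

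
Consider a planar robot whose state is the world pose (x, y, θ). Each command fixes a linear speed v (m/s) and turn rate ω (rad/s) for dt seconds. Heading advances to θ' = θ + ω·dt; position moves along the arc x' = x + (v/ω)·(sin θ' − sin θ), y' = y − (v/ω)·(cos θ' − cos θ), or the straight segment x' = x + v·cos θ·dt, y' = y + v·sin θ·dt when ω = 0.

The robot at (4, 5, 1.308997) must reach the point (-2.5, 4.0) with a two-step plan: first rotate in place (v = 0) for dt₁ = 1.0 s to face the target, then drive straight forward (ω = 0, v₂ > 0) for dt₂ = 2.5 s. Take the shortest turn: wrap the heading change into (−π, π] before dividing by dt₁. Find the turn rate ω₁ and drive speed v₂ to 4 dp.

heading to target = atan2(4−5, -2.5−4) = -2.9889
Δθ = wrap(-2.9889 − 1.3090) = 1.9852; ω₁ = Δθ/dt₁ = 1.9852
distance = √((-2.5−4)² + (4−5)²) = 6.5765; v₂ = distance/dt₂ = 2.6306

ω₁ = 1.9852, v₂ = 2.6306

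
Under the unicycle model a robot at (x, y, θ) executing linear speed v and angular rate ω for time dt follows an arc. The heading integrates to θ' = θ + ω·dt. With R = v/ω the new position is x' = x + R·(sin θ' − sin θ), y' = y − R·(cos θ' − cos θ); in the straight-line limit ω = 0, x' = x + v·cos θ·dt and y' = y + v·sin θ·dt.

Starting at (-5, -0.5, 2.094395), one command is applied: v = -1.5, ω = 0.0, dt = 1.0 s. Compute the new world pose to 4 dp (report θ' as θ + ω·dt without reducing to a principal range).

θ' = 2.0944 + 0.0·1.0 = 2.0944
ω = 0 → straight: x' = -5 + -1.5·cos(2.0944)·1.0 = -4.2500
y' = -0.5 + -1.5·sin(2.0944)·1.0 = -1.7990

(-4.2500, -1.7990, 2.0944)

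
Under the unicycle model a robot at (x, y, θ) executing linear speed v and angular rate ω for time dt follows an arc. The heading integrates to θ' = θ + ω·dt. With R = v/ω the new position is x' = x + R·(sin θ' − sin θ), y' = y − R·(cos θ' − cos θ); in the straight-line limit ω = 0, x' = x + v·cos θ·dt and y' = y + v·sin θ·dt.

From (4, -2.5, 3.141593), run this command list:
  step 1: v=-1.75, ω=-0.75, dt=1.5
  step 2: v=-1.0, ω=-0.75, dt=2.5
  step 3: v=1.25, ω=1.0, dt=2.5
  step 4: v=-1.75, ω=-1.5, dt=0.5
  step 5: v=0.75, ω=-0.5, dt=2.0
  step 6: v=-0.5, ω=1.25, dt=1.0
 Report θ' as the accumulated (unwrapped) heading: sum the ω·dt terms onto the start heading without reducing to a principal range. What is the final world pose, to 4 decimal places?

step 1: θ'=2.0166 (R=2.3333) → pose (6.1053, -3.8273, 2.0166)
step 2: θ'=0.1416 (R=1.3333) → pose (5.0904, -5.7221, 0.1416)
step 3: θ'=2.6416 (R=1.2500) → pose (5.5133, -3.3877, 2.6416)
step 4: θ'=1.8916 (R=1.1667) → pose (6.0611, -4.0436, 1.8916)
step 5: θ'=0.8916 (R=-1.5000) → pose (6.3175, -2.6284, 0.8916)
step 6: θ'=2.1416 (R=-0.4000) → pose (6.2921, -3.0958, 2.1416)

(6.2921, -3.0958, 2.1416)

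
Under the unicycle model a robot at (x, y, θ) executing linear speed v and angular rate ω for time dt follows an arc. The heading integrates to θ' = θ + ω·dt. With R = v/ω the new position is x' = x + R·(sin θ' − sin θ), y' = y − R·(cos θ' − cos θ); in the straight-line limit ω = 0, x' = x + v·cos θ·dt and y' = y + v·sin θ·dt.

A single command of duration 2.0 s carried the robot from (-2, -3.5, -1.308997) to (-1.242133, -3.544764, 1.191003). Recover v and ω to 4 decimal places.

v = 0.5000, ω = 1.2500

Δθ = 1.191003 − -1.308997 = 2.500000
ω = Δθ/dt = 2.500000/2.0 = 1.2500
R = Δx/(sin θ' − sin θ) = 0.4000
v = R·ω = 0.4000·1.2500 = 0.5000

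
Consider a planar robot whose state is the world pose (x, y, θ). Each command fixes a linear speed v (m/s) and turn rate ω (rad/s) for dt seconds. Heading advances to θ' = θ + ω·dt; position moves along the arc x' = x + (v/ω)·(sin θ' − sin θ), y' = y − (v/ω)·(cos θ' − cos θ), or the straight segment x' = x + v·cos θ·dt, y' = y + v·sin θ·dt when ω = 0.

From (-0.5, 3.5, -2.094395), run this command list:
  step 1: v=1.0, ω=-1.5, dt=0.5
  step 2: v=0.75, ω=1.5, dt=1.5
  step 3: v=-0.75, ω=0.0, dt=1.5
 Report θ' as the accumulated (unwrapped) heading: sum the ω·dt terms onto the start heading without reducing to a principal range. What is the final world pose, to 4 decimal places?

step 1: θ'=-2.8444 (R=-0.6667) → pose (-0.8821, 3.1959, -2.8444)
step 2: θ'=-0.5944 (R=0.5000) → pose (-1.0157, 2.3036, -0.5944)
step 3: θ'=-0.5944 (straight) → pose (-1.9478, 2.9336, -0.5944)

(-1.9478, 2.9336, -0.5944)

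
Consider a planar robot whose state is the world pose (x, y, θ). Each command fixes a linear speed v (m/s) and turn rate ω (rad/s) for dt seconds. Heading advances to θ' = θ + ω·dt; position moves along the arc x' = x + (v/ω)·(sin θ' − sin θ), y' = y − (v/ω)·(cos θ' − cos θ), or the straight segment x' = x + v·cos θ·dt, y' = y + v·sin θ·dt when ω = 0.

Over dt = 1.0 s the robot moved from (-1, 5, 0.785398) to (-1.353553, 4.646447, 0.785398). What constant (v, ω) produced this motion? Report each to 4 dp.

v = -0.5000, ω = 0.0000

Δθ = 0.785398 − 0.785398 = 0.000000
ω = Δθ/dt = 0.000000/1.0 = 0.0000
ω = 0 → v = (Δx·cos θ + Δy·sin θ)/dt = -0.5000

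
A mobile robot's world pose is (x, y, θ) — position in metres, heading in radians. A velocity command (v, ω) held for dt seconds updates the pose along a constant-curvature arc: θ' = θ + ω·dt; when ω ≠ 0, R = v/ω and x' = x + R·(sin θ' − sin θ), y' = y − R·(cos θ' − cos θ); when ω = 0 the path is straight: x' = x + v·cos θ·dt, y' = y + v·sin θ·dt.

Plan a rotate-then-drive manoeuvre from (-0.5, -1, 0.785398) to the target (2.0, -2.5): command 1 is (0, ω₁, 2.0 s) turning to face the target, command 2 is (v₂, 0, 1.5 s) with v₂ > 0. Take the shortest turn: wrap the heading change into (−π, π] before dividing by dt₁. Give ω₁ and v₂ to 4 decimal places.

heading to target = atan2(-2.5−-1, 2−-0.5) = -0.5404
Δθ = wrap(-0.5404 − 0.7854) = -1.3258; ω₁ = Δθ/dt₁ = -0.6629
distance = √((2−-0.5)² + (-2.5−-1)²) = 2.9155; v₂ = distance/dt₂ = 1.9437

ω₁ = -0.6629, v₂ = 1.9437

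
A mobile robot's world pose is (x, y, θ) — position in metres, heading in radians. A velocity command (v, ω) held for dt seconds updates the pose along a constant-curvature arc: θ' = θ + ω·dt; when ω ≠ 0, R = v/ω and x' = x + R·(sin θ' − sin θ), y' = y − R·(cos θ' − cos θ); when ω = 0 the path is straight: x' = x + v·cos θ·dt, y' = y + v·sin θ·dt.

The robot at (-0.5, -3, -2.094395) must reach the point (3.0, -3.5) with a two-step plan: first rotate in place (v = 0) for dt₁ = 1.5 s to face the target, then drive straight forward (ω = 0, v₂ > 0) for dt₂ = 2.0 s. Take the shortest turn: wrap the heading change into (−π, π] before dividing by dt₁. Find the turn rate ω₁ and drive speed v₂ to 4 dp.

ω₁ = 1.3017, v₂ = 1.7678

heading to target = atan2(-3.5−-3, 3−-0.5) = -0.1419
Δθ = wrap(-0.1419 − -2.0944) = 1.9525; ω₁ = Δθ/dt₁ = 1.3017
distance = √((3−-0.5)² + (-3.5−-3)²) = 3.5355; v₂ = distance/dt₂ = 1.7678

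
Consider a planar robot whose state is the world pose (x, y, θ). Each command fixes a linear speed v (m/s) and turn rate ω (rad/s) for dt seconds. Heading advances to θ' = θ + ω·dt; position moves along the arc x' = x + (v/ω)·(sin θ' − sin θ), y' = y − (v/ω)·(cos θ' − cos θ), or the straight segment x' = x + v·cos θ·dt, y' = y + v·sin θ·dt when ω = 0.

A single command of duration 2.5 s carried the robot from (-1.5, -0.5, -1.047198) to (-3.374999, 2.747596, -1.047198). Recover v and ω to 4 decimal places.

Δθ = -1.047198 − -1.047198 = 0.000000
ω = Δθ/dt = 0.000000/2.5 = 0.0000
ω = 0 → v = (Δx·cos θ + Δy·sin θ)/dt = -1.5000

v = -1.5000, ω = 0.0000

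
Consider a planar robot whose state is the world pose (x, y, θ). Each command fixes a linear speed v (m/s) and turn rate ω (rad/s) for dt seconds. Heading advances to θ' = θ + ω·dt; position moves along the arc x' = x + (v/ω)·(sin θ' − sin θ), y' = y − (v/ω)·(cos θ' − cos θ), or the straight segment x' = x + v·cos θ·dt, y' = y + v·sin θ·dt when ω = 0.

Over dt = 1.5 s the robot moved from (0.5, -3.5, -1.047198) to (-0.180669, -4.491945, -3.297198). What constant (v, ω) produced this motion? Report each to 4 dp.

Δθ = -3.297198 − -1.047198 = -2.250000
ω = Δθ/dt = -2.250000/1.5 = -1.5000
R = −Δy/(cos θ' − cos θ) = -0.6667
v = R·ω = -0.6667·-1.5000 = 1.0000

v = 1.0000, ω = -1.5000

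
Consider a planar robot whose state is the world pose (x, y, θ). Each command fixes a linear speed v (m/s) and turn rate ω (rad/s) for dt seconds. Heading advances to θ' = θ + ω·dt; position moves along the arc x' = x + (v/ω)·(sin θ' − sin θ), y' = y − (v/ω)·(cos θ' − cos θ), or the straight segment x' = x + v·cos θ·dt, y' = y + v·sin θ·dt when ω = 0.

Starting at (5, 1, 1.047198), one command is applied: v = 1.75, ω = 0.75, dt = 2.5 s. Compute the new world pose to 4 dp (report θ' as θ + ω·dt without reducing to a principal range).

(3.4871, 4.4441, 2.9222)

θ' = 1.0472 + 0.75·2.5 = 2.9222
R = v/ω = 1.75/0.75 = 2.3333
x' = 5 + 2.3333·(sin 2.9222 − sin 1.0472) = 3.4871
y' = 1 − 2.3333·(cos 2.9222 − cos 1.0472) = 4.4441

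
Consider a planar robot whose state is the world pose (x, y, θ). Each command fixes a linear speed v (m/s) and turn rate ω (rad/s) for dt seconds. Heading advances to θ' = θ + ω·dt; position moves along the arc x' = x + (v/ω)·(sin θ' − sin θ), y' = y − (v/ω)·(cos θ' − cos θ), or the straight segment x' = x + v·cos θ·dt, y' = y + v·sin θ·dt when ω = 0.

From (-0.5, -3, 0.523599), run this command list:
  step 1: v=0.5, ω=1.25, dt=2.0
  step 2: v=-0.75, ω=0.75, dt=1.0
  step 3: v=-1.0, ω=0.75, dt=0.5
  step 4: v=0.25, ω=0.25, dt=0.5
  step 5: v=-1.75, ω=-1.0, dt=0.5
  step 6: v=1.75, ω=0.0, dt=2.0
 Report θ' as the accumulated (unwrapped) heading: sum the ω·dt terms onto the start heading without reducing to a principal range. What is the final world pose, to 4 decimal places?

(-1.9387, -3.2156, 3.7736)

step 1: θ'=3.0236 (R=0.4000) → pose (-0.6529, -2.2564, 3.0236)
step 2: θ'=3.7736 (R=-1.0000) → pose (0.0556, -2.0702, 3.7736)
step 3: θ'=4.1486 (R=-1.3333) → pose (0.3949, -1.7069, 4.1486)
step 4: θ'=4.2736 (R=1.0000) → pose (0.3348, -1.8165, 4.2736)
step 5: θ'=3.7736 (R=1.7500) → pose (0.8852, -1.1480, 3.7736)
step 6: θ'=3.7736 (straight) → pose (-1.9387, -3.2156, 3.7736)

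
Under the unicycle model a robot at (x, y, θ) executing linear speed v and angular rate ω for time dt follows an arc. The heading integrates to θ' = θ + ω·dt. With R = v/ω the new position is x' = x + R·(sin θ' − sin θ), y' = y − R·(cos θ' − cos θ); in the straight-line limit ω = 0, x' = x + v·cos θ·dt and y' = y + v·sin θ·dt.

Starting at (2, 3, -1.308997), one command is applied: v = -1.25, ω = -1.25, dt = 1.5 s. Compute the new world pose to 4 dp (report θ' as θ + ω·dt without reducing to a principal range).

(3.0083, 4.2579, -3.1840)

θ' = -1.3090 + -1.25·1.5 = -3.1840
R = v/ω = -1.25/-1.25 = 1.0000
x' = 2 + 1.0000·(sin -3.1840 − sin -1.3090) = 3.0083
y' = 3 − 1.0000·(cos -3.1840 − cos -1.3090) = 4.2579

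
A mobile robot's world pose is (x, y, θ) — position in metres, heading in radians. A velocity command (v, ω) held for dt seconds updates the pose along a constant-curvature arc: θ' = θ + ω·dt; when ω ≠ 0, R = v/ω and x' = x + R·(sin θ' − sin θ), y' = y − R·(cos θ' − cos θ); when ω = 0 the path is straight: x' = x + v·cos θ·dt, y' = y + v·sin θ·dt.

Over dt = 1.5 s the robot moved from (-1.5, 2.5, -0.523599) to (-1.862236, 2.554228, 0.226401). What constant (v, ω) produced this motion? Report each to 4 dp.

v = -0.2500, ω = 0.5000

Δθ = 0.226401 − -0.523599 = 0.750000
ω = Δθ/dt = 0.750000/1.5 = 0.5000
R = Δx/(sin θ' − sin θ) = -0.5000
v = R·ω = -0.5000·0.5000 = -0.2500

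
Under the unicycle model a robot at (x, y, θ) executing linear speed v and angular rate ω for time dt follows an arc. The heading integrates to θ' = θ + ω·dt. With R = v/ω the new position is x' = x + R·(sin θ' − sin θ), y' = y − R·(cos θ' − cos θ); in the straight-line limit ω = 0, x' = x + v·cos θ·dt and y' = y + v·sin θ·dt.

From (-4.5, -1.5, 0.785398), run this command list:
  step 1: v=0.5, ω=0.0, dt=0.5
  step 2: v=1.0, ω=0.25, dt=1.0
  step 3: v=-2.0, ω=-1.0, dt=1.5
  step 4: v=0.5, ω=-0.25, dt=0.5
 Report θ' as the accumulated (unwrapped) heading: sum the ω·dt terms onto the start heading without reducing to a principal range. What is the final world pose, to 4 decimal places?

step 1: θ'=0.7854 (straight) → pose (-4.3232, -1.3232, 0.7854)
step 2: θ'=1.0354 (R=4.0000) → pose (-3.7114, -0.5355, 1.0354)
step 3: θ'=-0.4646 (R=2.0000) → pose (-6.3277, -1.3032, -0.4646)
step 4: θ'=-0.5896 (R=-2.0000) → pose (-6.1117, -1.4288, -0.5896)

(-6.1117, -1.4288, -0.5896)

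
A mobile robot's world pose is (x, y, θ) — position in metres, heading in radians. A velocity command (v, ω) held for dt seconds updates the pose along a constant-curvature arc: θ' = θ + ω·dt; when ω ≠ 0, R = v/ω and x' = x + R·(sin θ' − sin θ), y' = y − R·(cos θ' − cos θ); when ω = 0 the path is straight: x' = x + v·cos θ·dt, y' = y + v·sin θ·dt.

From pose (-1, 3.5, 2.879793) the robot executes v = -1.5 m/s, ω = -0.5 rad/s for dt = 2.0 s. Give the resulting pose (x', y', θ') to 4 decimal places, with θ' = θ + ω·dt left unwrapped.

(1.0815, 1.5145, 1.8798)

θ' = 2.8798 + -0.5·2.0 = 1.8798
R = v/ω = -1.5/-0.5 = 3.0000
x' = -1 + 3.0000·(sin 1.8798 − sin 2.8798) = 1.0815
y' = 3.5 − 3.0000·(cos 1.8798 − cos 2.8798) = 1.5145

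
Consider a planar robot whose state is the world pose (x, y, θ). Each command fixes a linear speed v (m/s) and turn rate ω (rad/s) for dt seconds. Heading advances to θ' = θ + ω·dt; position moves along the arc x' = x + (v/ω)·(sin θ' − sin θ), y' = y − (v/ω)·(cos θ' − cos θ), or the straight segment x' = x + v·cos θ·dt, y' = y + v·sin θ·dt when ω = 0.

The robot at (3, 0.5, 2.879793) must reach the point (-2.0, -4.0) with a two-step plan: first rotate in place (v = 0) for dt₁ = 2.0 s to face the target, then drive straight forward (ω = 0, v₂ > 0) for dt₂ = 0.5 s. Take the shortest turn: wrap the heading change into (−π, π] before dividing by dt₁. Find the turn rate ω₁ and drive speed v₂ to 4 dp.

heading to target = atan2(-4−0.5, -2−3) = -2.4088
Δθ = wrap(-2.4088 − 2.8798) = 0.9946; ω₁ = Δθ/dt₁ = 0.4973
distance = √((-2−3)² + (-4−0.5)²) = 6.7268; v₂ = distance/dt₂ = 13.4536

ω₁ = 0.4973, v₂ = 13.4536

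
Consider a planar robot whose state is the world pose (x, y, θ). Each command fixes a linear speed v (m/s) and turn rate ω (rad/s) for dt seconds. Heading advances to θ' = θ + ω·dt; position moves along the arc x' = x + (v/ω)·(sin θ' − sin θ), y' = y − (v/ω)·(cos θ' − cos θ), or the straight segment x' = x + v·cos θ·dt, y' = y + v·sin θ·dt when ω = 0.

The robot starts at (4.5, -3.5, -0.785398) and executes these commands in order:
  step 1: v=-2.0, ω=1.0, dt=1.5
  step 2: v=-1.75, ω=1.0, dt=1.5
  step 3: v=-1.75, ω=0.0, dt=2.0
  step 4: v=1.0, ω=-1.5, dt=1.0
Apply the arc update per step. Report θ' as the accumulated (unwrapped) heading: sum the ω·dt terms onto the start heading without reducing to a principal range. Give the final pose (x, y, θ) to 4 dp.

(3.7195, -7.6714, 0.7146)

step 1: θ'=0.7146 (R=-2.0000) → pose (1.7752, -3.4035, 0.7146)
step 2: θ'=2.2146 (R=-1.7500) → pose (1.5223, -5.7758, 2.2146)
step 3: θ'=2.2146 (straight) → pose (3.6231, -8.5752, 2.2146)
step 4: θ'=0.7146 (R=-0.6667) → pose (3.7195, -7.6714, 0.7146)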